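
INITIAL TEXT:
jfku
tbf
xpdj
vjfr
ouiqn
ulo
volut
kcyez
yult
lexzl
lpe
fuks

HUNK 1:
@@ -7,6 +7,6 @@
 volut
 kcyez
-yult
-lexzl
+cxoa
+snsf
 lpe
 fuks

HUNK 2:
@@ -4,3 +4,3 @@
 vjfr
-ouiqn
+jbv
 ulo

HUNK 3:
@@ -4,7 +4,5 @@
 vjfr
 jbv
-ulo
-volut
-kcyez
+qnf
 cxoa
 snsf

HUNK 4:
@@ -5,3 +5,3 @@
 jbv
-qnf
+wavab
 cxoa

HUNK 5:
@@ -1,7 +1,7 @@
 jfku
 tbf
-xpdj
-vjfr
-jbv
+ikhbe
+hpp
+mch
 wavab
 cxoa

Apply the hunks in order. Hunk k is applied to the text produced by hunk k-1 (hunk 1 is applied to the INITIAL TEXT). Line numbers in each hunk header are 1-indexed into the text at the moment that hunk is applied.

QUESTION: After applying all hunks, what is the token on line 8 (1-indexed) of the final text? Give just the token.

Hunk 1: at line 7 remove [yult,lexzl] add [cxoa,snsf] -> 12 lines: jfku tbf xpdj vjfr ouiqn ulo volut kcyez cxoa snsf lpe fuks
Hunk 2: at line 4 remove [ouiqn] add [jbv] -> 12 lines: jfku tbf xpdj vjfr jbv ulo volut kcyez cxoa snsf lpe fuks
Hunk 3: at line 4 remove [ulo,volut,kcyez] add [qnf] -> 10 lines: jfku tbf xpdj vjfr jbv qnf cxoa snsf lpe fuks
Hunk 4: at line 5 remove [qnf] add [wavab] -> 10 lines: jfku tbf xpdj vjfr jbv wavab cxoa snsf lpe fuks
Hunk 5: at line 1 remove [xpdj,vjfr,jbv] add [ikhbe,hpp,mch] -> 10 lines: jfku tbf ikhbe hpp mch wavab cxoa snsf lpe fuks
Final line 8: snsf

Answer: snsf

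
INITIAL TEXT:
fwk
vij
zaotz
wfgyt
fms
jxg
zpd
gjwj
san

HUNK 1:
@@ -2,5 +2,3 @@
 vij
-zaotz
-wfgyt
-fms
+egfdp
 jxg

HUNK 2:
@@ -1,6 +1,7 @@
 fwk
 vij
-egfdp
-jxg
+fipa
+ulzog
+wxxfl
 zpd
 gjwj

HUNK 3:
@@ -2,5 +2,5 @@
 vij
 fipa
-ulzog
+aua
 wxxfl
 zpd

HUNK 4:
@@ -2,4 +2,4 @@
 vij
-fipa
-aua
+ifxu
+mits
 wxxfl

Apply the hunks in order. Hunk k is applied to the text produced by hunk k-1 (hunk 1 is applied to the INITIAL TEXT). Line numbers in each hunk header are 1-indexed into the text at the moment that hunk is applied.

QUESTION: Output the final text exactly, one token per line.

Hunk 1: at line 2 remove [zaotz,wfgyt,fms] add [egfdp] -> 7 lines: fwk vij egfdp jxg zpd gjwj san
Hunk 2: at line 1 remove [egfdp,jxg] add [fipa,ulzog,wxxfl] -> 8 lines: fwk vij fipa ulzog wxxfl zpd gjwj san
Hunk 3: at line 2 remove [ulzog] add [aua] -> 8 lines: fwk vij fipa aua wxxfl zpd gjwj san
Hunk 4: at line 2 remove [fipa,aua] add [ifxu,mits] -> 8 lines: fwk vij ifxu mits wxxfl zpd gjwj san

Answer: fwk
vij
ifxu
mits
wxxfl
zpd
gjwj
san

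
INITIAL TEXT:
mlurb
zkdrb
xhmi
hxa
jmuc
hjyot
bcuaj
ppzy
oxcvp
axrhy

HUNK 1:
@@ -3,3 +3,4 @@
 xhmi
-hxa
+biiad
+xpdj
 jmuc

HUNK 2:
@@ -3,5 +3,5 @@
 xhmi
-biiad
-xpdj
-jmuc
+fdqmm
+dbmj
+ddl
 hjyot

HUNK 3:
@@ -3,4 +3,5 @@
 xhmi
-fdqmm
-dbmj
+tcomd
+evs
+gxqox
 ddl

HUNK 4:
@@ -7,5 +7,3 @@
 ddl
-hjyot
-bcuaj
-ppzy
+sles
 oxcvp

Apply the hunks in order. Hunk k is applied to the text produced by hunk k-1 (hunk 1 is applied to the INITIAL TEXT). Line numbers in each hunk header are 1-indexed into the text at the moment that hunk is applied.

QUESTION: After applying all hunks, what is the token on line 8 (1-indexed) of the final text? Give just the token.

Answer: sles

Derivation:
Hunk 1: at line 3 remove [hxa] add [biiad,xpdj] -> 11 lines: mlurb zkdrb xhmi biiad xpdj jmuc hjyot bcuaj ppzy oxcvp axrhy
Hunk 2: at line 3 remove [biiad,xpdj,jmuc] add [fdqmm,dbmj,ddl] -> 11 lines: mlurb zkdrb xhmi fdqmm dbmj ddl hjyot bcuaj ppzy oxcvp axrhy
Hunk 3: at line 3 remove [fdqmm,dbmj] add [tcomd,evs,gxqox] -> 12 lines: mlurb zkdrb xhmi tcomd evs gxqox ddl hjyot bcuaj ppzy oxcvp axrhy
Hunk 4: at line 7 remove [hjyot,bcuaj,ppzy] add [sles] -> 10 lines: mlurb zkdrb xhmi tcomd evs gxqox ddl sles oxcvp axrhy
Final line 8: sles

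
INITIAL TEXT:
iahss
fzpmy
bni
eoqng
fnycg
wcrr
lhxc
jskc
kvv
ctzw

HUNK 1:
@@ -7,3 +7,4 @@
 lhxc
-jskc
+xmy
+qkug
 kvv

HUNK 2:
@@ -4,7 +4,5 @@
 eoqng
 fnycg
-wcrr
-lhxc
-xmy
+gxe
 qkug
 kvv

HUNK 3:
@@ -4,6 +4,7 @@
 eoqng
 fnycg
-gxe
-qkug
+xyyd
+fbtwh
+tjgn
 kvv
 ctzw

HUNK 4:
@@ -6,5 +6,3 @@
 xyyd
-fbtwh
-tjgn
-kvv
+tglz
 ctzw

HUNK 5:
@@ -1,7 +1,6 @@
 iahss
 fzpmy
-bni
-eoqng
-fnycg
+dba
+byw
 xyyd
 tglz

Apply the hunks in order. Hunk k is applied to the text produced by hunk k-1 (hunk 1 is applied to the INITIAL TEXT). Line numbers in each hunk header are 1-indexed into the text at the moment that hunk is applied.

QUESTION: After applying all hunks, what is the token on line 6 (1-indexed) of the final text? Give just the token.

Answer: tglz

Derivation:
Hunk 1: at line 7 remove [jskc] add [xmy,qkug] -> 11 lines: iahss fzpmy bni eoqng fnycg wcrr lhxc xmy qkug kvv ctzw
Hunk 2: at line 4 remove [wcrr,lhxc,xmy] add [gxe] -> 9 lines: iahss fzpmy bni eoqng fnycg gxe qkug kvv ctzw
Hunk 3: at line 4 remove [gxe,qkug] add [xyyd,fbtwh,tjgn] -> 10 lines: iahss fzpmy bni eoqng fnycg xyyd fbtwh tjgn kvv ctzw
Hunk 4: at line 6 remove [fbtwh,tjgn,kvv] add [tglz] -> 8 lines: iahss fzpmy bni eoqng fnycg xyyd tglz ctzw
Hunk 5: at line 1 remove [bni,eoqng,fnycg] add [dba,byw] -> 7 lines: iahss fzpmy dba byw xyyd tglz ctzw
Final line 6: tglz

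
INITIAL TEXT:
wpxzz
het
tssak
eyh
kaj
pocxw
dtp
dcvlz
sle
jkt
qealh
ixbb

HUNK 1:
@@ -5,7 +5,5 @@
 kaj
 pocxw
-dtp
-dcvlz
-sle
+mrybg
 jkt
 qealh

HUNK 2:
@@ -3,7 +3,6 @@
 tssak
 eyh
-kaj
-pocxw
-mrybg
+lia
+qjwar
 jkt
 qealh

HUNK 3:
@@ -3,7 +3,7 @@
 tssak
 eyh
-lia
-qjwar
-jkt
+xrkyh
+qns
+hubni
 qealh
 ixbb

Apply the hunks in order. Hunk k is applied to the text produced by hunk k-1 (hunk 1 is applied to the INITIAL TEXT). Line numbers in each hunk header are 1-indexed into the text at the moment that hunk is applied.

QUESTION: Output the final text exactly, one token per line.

Hunk 1: at line 5 remove [dtp,dcvlz,sle] add [mrybg] -> 10 lines: wpxzz het tssak eyh kaj pocxw mrybg jkt qealh ixbb
Hunk 2: at line 3 remove [kaj,pocxw,mrybg] add [lia,qjwar] -> 9 lines: wpxzz het tssak eyh lia qjwar jkt qealh ixbb
Hunk 3: at line 3 remove [lia,qjwar,jkt] add [xrkyh,qns,hubni] -> 9 lines: wpxzz het tssak eyh xrkyh qns hubni qealh ixbb

Answer: wpxzz
het
tssak
eyh
xrkyh
qns
hubni
qealh
ixbb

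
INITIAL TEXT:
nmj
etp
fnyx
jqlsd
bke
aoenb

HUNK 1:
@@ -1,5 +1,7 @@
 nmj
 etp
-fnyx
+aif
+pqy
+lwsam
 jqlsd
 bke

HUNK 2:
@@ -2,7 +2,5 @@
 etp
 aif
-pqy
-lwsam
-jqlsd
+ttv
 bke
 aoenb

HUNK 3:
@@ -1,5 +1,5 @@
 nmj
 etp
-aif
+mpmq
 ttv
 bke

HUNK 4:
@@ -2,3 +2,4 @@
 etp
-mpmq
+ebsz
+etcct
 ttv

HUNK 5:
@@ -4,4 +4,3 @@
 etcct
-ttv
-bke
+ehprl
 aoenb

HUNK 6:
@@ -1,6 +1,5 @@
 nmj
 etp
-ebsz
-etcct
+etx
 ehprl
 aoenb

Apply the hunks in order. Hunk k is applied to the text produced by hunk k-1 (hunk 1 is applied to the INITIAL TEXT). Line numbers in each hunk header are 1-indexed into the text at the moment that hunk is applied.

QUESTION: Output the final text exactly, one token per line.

Answer: nmj
etp
etx
ehprl
aoenb

Derivation:
Hunk 1: at line 1 remove [fnyx] add [aif,pqy,lwsam] -> 8 lines: nmj etp aif pqy lwsam jqlsd bke aoenb
Hunk 2: at line 2 remove [pqy,lwsam,jqlsd] add [ttv] -> 6 lines: nmj etp aif ttv bke aoenb
Hunk 3: at line 1 remove [aif] add [mpmq] -> 6 lines: nmj etp mpmq ttv bke aoenb
Hunk 4: at line 2 remove [mpmq] add [ebsz,etcct] -> 7 lines: nmj etp ebsz etcct ttv bke aoenb
Hunk 5: at line 4 remove [ttv,bke] add [ehprl] -> 6 lines: nmj etp ebsz etcct ehprl aoenb
Hunk 6: at line 1 remove [ebsz,etcct] add [etx] -> 5 lines: nmj etp etx ehprl aoenb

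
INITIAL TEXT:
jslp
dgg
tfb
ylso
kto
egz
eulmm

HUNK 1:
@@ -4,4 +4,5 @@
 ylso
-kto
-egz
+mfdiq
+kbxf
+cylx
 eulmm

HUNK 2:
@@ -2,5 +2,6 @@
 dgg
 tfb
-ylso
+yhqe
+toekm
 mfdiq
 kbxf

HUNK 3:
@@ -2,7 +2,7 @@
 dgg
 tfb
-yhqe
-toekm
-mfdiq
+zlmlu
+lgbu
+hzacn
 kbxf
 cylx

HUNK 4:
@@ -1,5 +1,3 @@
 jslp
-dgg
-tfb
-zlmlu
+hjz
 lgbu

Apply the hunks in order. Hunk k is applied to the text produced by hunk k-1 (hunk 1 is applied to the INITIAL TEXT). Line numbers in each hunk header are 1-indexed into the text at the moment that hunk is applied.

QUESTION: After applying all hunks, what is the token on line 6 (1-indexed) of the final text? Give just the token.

Hunk 1: at line 4 remove [kto,egz] add [mfdiq,kbxf,cylx] -> 8 lines: jslp dgg tfb ylso mfdiq kbxf cylx eulmm
Hunk 2: at line 2 remove [ylso] add [yhqe,toekm] -> 9 lines: jslp dgg tfb yhqe toekm mfdiq kbxf cylx eulmm
Hunk 3: at line 2 remove [yhqe,toekm,mfdiq] add [zlmlu,lgbu,hzacn] -> 9 lines: jslp dgg tfb zlmlu lgbu hzacn kbxf cylx eulmm
Hunk 4: at line 1 remove [dgg,tfb,zlmlu] add [hjz] -> 7 lines: jslp hjz lgbu hzacn kbxf cylx eulmm
Final line 6: cylx

Answer: cylx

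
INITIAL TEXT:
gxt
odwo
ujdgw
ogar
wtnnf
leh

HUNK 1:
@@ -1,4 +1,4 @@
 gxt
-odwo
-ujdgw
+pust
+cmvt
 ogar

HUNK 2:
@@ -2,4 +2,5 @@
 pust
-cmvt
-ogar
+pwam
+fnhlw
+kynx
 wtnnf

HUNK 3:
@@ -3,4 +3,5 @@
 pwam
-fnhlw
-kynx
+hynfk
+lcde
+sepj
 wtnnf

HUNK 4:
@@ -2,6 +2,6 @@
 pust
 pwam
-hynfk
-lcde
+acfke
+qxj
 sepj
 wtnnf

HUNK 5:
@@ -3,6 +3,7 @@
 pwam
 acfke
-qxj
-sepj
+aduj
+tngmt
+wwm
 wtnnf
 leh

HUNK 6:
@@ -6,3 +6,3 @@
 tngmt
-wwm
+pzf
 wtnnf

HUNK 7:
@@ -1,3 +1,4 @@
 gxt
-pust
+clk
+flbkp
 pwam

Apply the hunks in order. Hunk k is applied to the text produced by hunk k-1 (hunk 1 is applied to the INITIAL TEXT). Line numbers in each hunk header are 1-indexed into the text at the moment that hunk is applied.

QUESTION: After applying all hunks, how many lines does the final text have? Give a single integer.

Answer: 10

Derivation:
Hunk 1: at line 1 remove [odwo,ujdgw] add [pust,cmvt] -> 6 lines: gxt pust cmvt ogar wtnnf leh
Hunk 2: at line 2 remove [cmvt,ogar] add [pwam,fnhlw,kynx] -> 7 lines: gxt pust pwam fnhlw kynx wtnnf leh
Hunk 3: at line 3 remove [fnhlw,kynx] add [hynfk,lcde,sepj] -> 8 lines: gxt pust pwam hynfk lcde sepj wtnnf leh
Hunk 4: at line 2 remove [hynfk,lcde] add [acfke,qxj] -> 8 lines: gxt pust pwam acfke qxj sepj wtnnf leh
Hunk 5: at line 3 remove [qxj,sepj] add [aduj,tngmt,wwm] -> 9 lines: gxt pust pwam acfke aduj tngmt wwm wtnnf leh
Hunk 6: at line 6 remove [wwm] add [pzf] -> 9 lines: gxt pust pwam acfke aduj tngmt pzf wtnnf leh
Hunk 7: at line 1 remove [pust] add [clk,flbkp] -> 10 lines: gxt clk flbkp pwam acfke aduj tngmt pzf wtnnf leh
Final line count: 10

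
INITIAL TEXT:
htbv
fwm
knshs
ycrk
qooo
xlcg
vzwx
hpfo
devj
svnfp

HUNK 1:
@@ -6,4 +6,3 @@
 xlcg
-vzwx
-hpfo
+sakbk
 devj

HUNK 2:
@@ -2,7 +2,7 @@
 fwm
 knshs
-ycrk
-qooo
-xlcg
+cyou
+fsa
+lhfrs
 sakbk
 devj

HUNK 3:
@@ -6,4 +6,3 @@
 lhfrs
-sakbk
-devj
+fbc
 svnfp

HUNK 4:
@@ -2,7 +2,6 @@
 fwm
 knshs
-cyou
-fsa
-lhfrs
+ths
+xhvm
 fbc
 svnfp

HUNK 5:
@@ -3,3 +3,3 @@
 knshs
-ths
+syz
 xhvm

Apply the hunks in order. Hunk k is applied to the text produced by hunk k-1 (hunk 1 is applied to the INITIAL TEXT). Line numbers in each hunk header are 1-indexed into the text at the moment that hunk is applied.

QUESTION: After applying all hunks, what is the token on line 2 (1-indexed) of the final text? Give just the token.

Hunk 1: at line 6 remove [vzwx,hpfo] add [sakbk] -> 9 lines: htbv fwm knshs ycrk qooo xlcg sakbk devj svnfp
Hunk 2: at line 2 remove [ycrk,qooo,xlcg] add [cyou,fsa,lhfrs] -> 9 lines: htbv fwm knshs cyou fsa lhfrs sakbk devj svnfp
Hunk 3: at line 6 remove [sakbk,devj] add [fbc] -> 8 lines: htbv fwm knshs cyou fsa lhfrs fbc svnfp
Hunk 4: at line 2 remove [cyou,fsa,lhfrs] add [ths,xhvm] -> 7 lines: htbv fwm knshs ths xhvm fbc svnfp
Hunk 5: at line 3 remove [ths] add [syz] -> 7 lines: htbv fwm knshs syz xhvm fbc svnfp
Final line 2: fwm

Answer: fwm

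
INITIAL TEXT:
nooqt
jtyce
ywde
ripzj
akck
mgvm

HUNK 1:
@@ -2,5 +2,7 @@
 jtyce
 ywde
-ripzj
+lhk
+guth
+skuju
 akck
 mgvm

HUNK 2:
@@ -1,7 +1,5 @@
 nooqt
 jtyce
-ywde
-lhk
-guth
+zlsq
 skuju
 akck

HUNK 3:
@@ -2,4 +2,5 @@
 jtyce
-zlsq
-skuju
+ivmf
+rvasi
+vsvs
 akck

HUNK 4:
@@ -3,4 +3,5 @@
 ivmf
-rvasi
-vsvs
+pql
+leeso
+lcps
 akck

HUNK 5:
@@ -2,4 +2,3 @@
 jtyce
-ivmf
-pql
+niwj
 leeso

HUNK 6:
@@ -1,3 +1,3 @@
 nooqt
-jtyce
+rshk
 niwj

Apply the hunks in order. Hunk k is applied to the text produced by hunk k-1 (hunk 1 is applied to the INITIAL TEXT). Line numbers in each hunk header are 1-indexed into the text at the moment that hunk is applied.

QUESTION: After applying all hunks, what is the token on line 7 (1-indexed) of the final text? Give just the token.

Hunk 1: at line 2 remove [ripzj] add [lhk,guth,skuju] -> 8 lines: nooqt jtyce ywde lhk guth skuju akck mgvm
Hunk 2: at line 1 remove [ywde,lhk,guth] add [zlsq] -> 6 lines: nooqt jtyce zlsq skuju akck mgvm
Hunk 3: at line 2 remove [zlsq,skuju] add [ivmf,rvasi,vsvs] -> 7 lines: nooqt jtyce ivmf rvasi vsvs akck mgvm
Hunk 4: at line 3 remove [rvasi,vsvs] add [pql,leeso,lcps] -> 8 lines: nooqt jtyce ivmf pql leeso lcps akck mgvm
Hunk 5: at line 2 remove [ivmf,pql] add [niwj] -> 7 lines: nooqt jtyce niwj leeso lcps akck mgvm
Hunk 6: at line 1 remove [jtyce] add [rshk] -> 7 lines: nooqt rshk niwj leeso lcps akck mgvm
Final line 7: mgvm

Answer: mgvm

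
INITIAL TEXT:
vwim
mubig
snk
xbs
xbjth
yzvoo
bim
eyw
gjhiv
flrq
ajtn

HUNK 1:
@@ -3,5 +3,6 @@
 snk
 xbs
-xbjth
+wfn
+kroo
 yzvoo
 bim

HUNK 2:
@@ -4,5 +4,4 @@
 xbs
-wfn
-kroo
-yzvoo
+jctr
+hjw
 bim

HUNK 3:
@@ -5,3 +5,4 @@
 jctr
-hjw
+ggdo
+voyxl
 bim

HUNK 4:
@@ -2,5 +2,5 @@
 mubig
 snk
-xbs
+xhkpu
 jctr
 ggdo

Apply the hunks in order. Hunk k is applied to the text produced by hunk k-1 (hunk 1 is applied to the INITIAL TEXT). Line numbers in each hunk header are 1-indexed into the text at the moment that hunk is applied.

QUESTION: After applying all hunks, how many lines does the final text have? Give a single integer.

Answer: 12

Derivation:
Hunk 1: at line 3 remove [xbjth] add [wfn,kroo] -> 12 lines: vwim mubig snk xbs wfn kroo yzvoo bim eyw gjhiv flrq ajtn
Hunk 2: at line 4 remove [wfn,kroo,yzvoo] add [jctr,hjw] -> 11 lines: vwim mubig snk xbs jctr hjw bim eyw gjhiv flrq ajtn
Hunk 3: at line 5 remove [hjw] add [ggdo,voyxl] -> 12 lines: vwim mubig snk xbs jctr ggdo voyxl bim eyw gjhiv flrq ajtn
Hunk 4: at line 2 remove [xbs] add [xhkpu] -> 12 lines: vwim mubig snk xhkpu jctr ggdo voyxl bim eyw gjhiv flrq ajtn
Final line count: 12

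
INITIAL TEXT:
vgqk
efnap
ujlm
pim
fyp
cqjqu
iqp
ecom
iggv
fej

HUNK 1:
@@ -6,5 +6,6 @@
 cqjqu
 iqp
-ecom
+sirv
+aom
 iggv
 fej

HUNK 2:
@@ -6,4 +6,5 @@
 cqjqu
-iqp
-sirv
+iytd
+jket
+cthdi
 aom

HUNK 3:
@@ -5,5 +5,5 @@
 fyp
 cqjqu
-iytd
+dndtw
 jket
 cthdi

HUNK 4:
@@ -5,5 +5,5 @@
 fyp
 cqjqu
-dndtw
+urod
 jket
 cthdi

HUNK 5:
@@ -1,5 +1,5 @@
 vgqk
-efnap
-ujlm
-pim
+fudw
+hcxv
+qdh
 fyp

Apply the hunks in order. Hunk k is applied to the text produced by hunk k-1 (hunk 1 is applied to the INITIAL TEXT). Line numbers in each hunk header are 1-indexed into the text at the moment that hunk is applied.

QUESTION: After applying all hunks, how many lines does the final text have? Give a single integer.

Hunk 1: at line 6 remove [ecom] add [sirv,aom] -> 11 lines: vgqk efnap ujlm pim fyp cqjqu iqp sirv aom iggv fej
Hunk 2: at line 6 remove [iqp,sirv] add [iytd,jket,cthdi] -> 12 lines: vgqk efnap ujlm pim fyp cqjqu iytd jket cthdi aom iggv fej
Hunk 3: at line 5 remove [iytd] add [dndtw] -> 12 lines: vgqk efnap ujlm pim fyp cqjqu dndtw jket cthdi aom iggv fej
Hunk 4: at line 5 remove [dndtw] add [urod] -> 12 lines: vgqk efnap ujlm pim fyp cqjqu urod jket cthdi aom iggv fej
Hunk 5: at line 1 remove [efnap,ujlm,pim] add [fudw,hcxv,qdh] -> 12 lines: vgqk fudw hcxv qdh fyp cqjqu urod jket cthdi aom iggv fej
Final line count: 12

Answer: 12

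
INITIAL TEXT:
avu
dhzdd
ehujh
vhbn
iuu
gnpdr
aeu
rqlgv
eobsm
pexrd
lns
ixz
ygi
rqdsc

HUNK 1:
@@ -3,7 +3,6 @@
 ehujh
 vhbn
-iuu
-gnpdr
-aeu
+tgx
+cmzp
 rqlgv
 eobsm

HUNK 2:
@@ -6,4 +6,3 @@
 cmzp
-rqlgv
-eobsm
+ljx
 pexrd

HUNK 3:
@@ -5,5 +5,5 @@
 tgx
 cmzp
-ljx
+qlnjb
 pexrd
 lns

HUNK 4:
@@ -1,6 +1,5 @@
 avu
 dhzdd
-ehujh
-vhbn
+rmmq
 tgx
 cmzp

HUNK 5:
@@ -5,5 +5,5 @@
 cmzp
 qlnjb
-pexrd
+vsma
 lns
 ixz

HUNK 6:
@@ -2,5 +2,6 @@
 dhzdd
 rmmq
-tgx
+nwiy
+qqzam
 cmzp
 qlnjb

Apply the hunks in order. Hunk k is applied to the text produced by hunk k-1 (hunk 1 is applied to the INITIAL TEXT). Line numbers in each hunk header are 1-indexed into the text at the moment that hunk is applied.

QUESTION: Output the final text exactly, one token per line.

Answer: avu
dhzdd
rmmq
nwiy
qqzam
cmzp
qlnjb
vsma
lns
ixz
ygi
rqdsc

Derivation:
Hunk 1: at line 3 remove [iuu,gnpdr,aeu] add [tgx,cmzp] -> 13 lines: avu dhzdd ehujh vhbn tgx cmzp rqlgv eobsm pexrd lns ixz ygi rqdsc
Hunk 2: at line 6 remove [rqlgv,eobsm] add [ljx] -> 12 lines: avu dhzdd ehujh vhbn tgx cmzp ljx pexrd lns ixz ygi rqdsc
Hunk 3: at line 5 remove [ljx] add [qlnjb] -> 12 lines: avu dhzdd ehujh vhbn tgx cmzp qlnjb pexrd lns ixz ygi rqdsc
Hunk 4: at line 1 remove [ehujh,vhbn] add [rmmq] -> 11 lines: avu dhzdd rmmq tgx cmzp qlnjb pexrd lns ixz ygi rqdsc
Hunk 5: at line 5 remove [pexrd] add [vsma] -> 11 lines: avu dhzdd rmmq tgx cmzp qlnjb vsma lns ixz ygi rqdsc
Hunk 6: at line 2 remove [tgx] add [nwiy,qqzam] -> 12 lines: avu dhzdd rmmq nwiy qqzam cmzp qlnjb vsma lns ixz ygi rqdsc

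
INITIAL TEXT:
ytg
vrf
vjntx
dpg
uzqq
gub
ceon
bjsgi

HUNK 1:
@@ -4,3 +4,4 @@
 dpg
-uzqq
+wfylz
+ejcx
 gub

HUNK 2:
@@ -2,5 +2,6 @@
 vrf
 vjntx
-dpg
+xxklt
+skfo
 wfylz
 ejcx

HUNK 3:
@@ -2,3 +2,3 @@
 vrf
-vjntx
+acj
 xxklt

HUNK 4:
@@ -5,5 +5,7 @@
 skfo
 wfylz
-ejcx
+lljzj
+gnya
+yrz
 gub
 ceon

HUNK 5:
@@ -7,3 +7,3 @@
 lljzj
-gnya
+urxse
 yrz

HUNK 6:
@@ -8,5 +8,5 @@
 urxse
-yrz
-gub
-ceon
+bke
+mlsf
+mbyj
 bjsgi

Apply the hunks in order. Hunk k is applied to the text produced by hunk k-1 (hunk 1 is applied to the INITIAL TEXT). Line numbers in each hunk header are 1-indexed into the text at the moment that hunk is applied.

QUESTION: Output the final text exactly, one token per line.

Answer: ytg
vrf
acj
xxklt
skfo
wfylz
lljzj
urxse
bke
mlsf
mbyj
bjsgi

Derivation:
Hunk 1: at line 4 remove [uzqq] add [wfylz,ejcx] -> 9 lines: ytg vrf vjntx dpg wfylz ejcx gub ceon bjsgi
Hunk 2: at line 2 remove [dpg] add [xxklt,skfo] -> 10 lines: ytg vrf vjntx xxklt skfo wfylz ejcx gub ceon bjsgi
Hunk 3: at line 2 remove [vjntx] add [acj] -> 10 lines: ytg vrf acj xxklt skfo wfylz ejcx gub ceon bjsgi
Hunk 4: at line 5 remove [ejcx] add [lljzj,gnya,yrz] -> 12 lines: ytg vrf acj xxklt skfo wfylz lljzj gnya yrz gub ceon bjsgi
Hunk 5: at line 7 remove [gnya] add [urxse] -> 12 lines: ytg vrf acj xxklt skfo wfylz lljzj urxse yrz gub ceon bjsgi
Hunk 6: at line 8 remove [yrz,gub,ceon] add [bke,mlsf,mbyj] -> 12 lines: ytg vrf acj xxklt skfo wfylz lljzj urxse bke mlsf mbyj bjsgi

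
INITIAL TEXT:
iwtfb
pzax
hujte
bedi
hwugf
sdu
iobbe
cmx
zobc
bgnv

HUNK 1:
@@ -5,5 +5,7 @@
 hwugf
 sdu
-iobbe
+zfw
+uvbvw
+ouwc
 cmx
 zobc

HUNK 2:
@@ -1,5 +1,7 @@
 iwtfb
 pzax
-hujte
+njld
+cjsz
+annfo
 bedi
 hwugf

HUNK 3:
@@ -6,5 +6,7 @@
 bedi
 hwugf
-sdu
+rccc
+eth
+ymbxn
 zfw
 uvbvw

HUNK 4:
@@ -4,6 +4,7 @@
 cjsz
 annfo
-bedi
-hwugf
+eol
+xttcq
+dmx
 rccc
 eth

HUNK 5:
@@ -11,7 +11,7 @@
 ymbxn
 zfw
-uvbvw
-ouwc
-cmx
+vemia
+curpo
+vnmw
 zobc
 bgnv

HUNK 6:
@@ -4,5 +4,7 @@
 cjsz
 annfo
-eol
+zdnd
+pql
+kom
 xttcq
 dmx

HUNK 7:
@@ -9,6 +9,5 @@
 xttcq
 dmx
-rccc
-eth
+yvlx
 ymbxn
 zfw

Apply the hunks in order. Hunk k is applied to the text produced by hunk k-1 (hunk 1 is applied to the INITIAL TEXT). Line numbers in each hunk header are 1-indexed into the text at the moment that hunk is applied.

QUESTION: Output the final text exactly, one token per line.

Answer: iwtfb
pzax
njld
cjsz
annfo
zdnd
pql
kom
xttcq
dmx
yvlx
ymbxn
zfw
vemia
curpo
vnmw
zobc
bgnv

Derivation:
Hunk 1: at line 5 remove [iobbe] add [zfw,uvbvw,ouwc] -> 12 lines: iwtfb pzax hujte bedi hwugf sdu zfw uvbvw ouwc cmx zobc bgnv
Hunk 2: at line 1 remove [hujte] add [njld,cjsz,annfo] -> 14 lines: iwtfb pzax njld cjsz annfo bedi hwugf sdu zfw uvbvw ouwc cmx zobc bgnv
Hunk 3: at line 6 remove [sdu] add [rccc,eth,ymbxn] -> 16 lines: iwtfb pzax njld cjsz annfo bedi hwugf rccc eth ymbxn zfw uvbvw ouwc cmx zobc bgnv
Hunk 4: at line 4 remove [bedi,hwugf] add [eol,xttcq,dmx] -> 17 lines: iwtfb pzax njld cjsz annfo eol xttcq dmx rccc eth ymbxn zfw uvbvw ouwc cmx zobc bgnv
Hunk 5: at line 11 remove [uvbvw,ouwc,cmx] add [vemia,curpo,vnmw] -> 17 lines: iwtfb pzax njld cjsz annfo eol xttcq dmx rccc eth ymbxn zfw vemia curpo vnmw zobc bgnv
Hunk 6: at line 4 remove [eol] add [zdnd,pql,kom] -> 19 lines: iwtfb pzax njld cjsz annfo zdnd pql kom xttcq dmx rccc eth ymbxn zfw vemia curpo vnmw zobc bgnv
Hunk 7: at line 9 remove [rccc,eth] add [yvlx] -> 18 lines: iwtfb pzax njld cjsz annfo zdnd pql kom xttcq dmx yvlx ymbxn zfw vemia curpo vnmw zobc bgnv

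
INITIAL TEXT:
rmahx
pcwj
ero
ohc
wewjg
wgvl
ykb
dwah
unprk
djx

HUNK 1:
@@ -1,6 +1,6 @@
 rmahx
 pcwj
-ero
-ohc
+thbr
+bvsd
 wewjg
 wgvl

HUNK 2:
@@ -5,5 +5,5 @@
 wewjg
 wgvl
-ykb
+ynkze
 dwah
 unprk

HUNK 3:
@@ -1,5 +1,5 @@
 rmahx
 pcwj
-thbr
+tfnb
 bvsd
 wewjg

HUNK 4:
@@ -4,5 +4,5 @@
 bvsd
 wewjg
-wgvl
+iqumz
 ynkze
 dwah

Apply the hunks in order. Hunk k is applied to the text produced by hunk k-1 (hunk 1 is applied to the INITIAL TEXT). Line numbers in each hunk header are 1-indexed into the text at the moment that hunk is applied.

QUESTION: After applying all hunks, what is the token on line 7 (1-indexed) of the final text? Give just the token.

Answer: ynkze

Derivation:
Hunk 1: at line 1 remove [ero,ohc] add [thbr,bvsd] -> 10 lines: rmahx pcwj thbr bvsd wewjg wgvl ykb dwah unprk djx
Hunk 2: at line 5 remove [ykb] add [ynkze] -> 10 lines: rmahx pcwj thbr bvsd wewjg wgvl ynkze dwah unprk djx
Hunk 3: at line 1 remove [thbr] add [tfnb] -> 10 lines: rmahx pcwj tfnb bvsd wewjg wgvl ynkze dwah unprk djx
Hunk 4: at line 4 remove [wgvl] add [iqumz] -> 10 lines: rmahx pcwj tfnb bvsd wewjg iqumz ynkze dwah unprk djx
Final line 7: ynkze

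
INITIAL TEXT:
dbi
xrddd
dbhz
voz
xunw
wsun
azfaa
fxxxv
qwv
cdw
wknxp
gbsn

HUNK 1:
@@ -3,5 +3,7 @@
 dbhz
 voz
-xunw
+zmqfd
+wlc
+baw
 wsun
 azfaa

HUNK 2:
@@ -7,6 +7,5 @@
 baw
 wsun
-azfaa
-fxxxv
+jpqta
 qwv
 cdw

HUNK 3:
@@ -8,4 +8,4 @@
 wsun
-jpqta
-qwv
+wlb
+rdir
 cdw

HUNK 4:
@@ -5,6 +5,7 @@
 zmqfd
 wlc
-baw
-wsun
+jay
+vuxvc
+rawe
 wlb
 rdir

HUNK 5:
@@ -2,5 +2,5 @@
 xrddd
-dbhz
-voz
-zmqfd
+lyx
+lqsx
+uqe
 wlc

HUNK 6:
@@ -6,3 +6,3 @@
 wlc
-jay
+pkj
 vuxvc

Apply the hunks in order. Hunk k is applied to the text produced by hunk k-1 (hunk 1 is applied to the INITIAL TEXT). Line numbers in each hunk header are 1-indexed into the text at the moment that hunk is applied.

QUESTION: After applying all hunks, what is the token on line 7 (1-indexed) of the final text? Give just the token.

Answer: pkj

Derivation:
Hunk 1: at line 3 remove [xunw] add [zmqfd,wlc,baw] -> 14 lines: dbi xrddd dbhz voz zmqfd wlc baw wsun azfaa fxxxv qwv cdw wknxp gbsn
Hunk 2: at line 7 remove [azfaa,fxxxv] add [jpqta] -> 13 lines: dbi xrddd dbhz voz zmqfd wlc baw wsun jpqta qwv cdw wknxp gbsn
Hunk 3: at line 8 remove [jpqta,qwv] add [wlb,rdir] -> 13 lines: dbi xrddd dbhz voz zmqfd wlc baw wsun wlb rdir cdw wknxp gbsn
Hunk 4: at line 5 remove [baw,wsun] add [jay,vuxvc,rawe] -> 14 lines: dbi xrddd dbhz voz zmqfd wlc jay vuxvc rawe wlb rdir cdw wknxp gbsn
Hunk 5: at line 2 remove [dbhz,voz,zmqfd] add [lyx,lqsx,uqe] -> 14 lines: dbi xrddd lyx lqsx uqe wlc jay vuxvc rawe wlb rdir cdw wknxp gbsn
Hunk 6: at line 6 remove [jay] add [pkj] -> 14 lines: dbi xrddd lyx lqsx uqe wlc pkj vuxvc rawe wlb rdir cdw wknxp gbsn
Final line 7: pkj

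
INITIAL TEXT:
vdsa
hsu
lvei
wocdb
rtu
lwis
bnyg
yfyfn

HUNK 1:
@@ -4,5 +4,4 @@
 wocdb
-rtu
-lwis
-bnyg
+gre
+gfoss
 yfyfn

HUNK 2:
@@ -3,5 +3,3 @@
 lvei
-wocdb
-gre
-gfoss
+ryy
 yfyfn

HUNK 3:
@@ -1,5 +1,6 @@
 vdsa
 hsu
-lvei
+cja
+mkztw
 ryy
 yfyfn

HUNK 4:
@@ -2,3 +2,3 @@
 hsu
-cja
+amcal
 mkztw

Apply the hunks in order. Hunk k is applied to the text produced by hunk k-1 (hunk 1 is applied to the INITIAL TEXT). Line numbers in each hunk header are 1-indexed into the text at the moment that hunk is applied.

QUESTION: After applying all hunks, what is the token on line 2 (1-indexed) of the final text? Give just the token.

Hunk 1: at line 4 remove [rtu,lwis,bnyg] add [gre,gfoss] -> 7 lines: vdsa hsu lvei wocdb gre gfoss yfyfn
Hunk 2: at line 3 remove [wocdb,gre,gfoss] add [ryy] -> 5 lines: vdsa hsu lvei ryy yfyfn
Hunk 3: at line 1 remove [lvei] add [cja,mkztw] -> 6 lines: vdsa hsu cja mkztw ryy yfyfn
Hunk 4: at line 2 remove [cja] add [amcal] -> 6 lines: vdsa hsu amcal mkztw ryy yfyfn
Final line 2: hsu

Answer: hsu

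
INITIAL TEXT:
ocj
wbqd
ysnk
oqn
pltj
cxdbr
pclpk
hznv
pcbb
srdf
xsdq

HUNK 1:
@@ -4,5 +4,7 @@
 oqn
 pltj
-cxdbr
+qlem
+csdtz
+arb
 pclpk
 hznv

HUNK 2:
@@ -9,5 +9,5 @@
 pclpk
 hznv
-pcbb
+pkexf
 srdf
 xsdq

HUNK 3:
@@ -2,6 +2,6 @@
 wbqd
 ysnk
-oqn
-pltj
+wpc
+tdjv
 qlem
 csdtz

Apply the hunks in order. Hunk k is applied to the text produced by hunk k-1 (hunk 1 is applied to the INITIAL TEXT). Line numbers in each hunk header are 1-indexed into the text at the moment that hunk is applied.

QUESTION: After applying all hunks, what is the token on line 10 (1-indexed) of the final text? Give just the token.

Answer: hznv

Derivation:
Hunk 1: at line 4 remove [cxdbr] add [qlem,csdtz,arb] -> 13 lines: ocj wbqd ysnk oqn pltj qlem csdtz arb pclpk hznv pcbb srdf xsdq
Hunk 2: at line 9 remove [pcbb] add [pkexf] -> 13 lines: ocj wbqd ysnk oqn pltj qlem csdtz arb pclpk hznv pkexf srdf xsdq
Hunk 3: at line 2 remove [oqn,pltj] add [wpc,tdjv] -> 13 lines: ocj wbqd ysnk wpc tdjv qlem csdtz arb pclpk hznv pkexf srdf xsdq
Final line 10: hznv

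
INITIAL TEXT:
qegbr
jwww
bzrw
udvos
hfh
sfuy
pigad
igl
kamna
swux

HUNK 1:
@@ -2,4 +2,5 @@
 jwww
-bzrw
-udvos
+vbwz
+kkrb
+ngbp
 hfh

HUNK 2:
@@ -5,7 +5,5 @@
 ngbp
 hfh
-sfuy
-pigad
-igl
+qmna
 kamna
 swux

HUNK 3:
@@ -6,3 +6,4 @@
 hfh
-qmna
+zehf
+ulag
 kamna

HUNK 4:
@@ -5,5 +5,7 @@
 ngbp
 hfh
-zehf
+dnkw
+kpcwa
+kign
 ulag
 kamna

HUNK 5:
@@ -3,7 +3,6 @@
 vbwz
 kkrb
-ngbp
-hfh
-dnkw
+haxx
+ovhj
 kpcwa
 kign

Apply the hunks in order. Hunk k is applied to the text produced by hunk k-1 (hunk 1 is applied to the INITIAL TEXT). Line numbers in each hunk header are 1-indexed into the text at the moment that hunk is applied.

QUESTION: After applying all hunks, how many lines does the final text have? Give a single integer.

Answer: 11

Derivation:
Hunk 1: at line 2 remove [bzrw,udvos] add [vbwz,kkrb,ngbp] -> 11 lines: qegbr jwww vbwz kkrb ngbp hfh sfuy pigad igl kamna swux
Hunk 2: at line 5 remove [sfuy,pigad,igl] add [qmna] -> 9 lines: qegbr jwww vbwz kkrb ngbp hfh qmna kamna swux
Hunk 3: at line 6 remove [qmna] add [zehf,ulag] -> 10 lines: qegbr jwww vbwz kkrb ngbp hfh zehf ulag kamna swux
Hunk 4: at line 5 remove [zehf] add [dnkw,kpcwa,kign] -> 12 lines: qegbr jwww vbwz kkrb ngbp hfh dnkw kpcwa kign ulag kamna swux
Hunk 5: at line 3 remove [ngbp,hfh,dnkw] add [haxx,ovhj] -> 11 lines: qegbr jwww vbwz kkrb haxx ovhj kpcwa kign ulag kamna swux
Final line count: 11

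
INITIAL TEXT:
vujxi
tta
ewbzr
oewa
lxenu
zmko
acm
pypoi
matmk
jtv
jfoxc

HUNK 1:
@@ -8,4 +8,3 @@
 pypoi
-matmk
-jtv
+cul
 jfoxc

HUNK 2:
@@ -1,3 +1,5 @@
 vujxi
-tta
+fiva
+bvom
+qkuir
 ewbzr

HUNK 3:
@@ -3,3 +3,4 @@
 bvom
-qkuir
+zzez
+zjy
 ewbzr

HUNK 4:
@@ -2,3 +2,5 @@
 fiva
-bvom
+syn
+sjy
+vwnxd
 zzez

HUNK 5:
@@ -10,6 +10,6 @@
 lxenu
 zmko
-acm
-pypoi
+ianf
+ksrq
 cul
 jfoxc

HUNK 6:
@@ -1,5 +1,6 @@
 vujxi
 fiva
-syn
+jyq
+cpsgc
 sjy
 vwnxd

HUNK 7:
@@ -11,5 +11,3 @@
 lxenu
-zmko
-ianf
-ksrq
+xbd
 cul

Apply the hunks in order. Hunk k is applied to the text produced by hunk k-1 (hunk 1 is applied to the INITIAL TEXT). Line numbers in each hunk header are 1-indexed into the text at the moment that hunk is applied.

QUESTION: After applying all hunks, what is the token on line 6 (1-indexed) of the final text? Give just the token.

Hunk 1: at line 8 remove [matmk,jtv] add [cul] -> 10 lines: vujxi tta ewbzr oewa lxenu zmko acm pypoi cul jfoxc
Hunk 2: at line 1 remove [tta] add [fiva,bvom,qkuir] -> 12 lines: vujxi fiva bvom qkuir ewbzr oewa lxenu zmko acm pypoi cul jfoxc
Hunk 3: at line 3 remove [qkuir] add [zzez,zjy] -> 13 lines: vujxi fiva bvom zzez zjy ewbzr oewa lxenu zmko acm pypoi cul jfoxc
Hunk 4: at line 2 remove [bvom] add [syn,sjy,vwnxd] -> 15 lines: vujxi fiva syn sjy vwnxd zzez zjy ewbzr oewa lxenu zmko acm pypoi cul jfoxc
Hunk 5: at line 10 remove [acm,pypoi] add [ianf,ksrq] -> 15 lines: vujxi fiva syn sjy vwnxd zzez zjy ewbzr oewa lxenu zmko ianf ksrq cul jfoxc
Hunk 6: at line 1 remove [syn] add [jyq,cpsgc] -> 16 lines: vujxi fiva jyq cpsgc sjy vwnxd zzez zjy ewbzr oewa lxenu zmko ianf ksrq cul jfoxc
Hunk 7: at line 11 remove [zmko,ianf,ksrq] add [xbd] -> 14 lines: vujxi fiva jyq cpsgc sjy vwnxd zzez zjy ewbzr oewa lxenu xbd cul jfoxc
Final line 6: vwnxd

Answer: vwnxd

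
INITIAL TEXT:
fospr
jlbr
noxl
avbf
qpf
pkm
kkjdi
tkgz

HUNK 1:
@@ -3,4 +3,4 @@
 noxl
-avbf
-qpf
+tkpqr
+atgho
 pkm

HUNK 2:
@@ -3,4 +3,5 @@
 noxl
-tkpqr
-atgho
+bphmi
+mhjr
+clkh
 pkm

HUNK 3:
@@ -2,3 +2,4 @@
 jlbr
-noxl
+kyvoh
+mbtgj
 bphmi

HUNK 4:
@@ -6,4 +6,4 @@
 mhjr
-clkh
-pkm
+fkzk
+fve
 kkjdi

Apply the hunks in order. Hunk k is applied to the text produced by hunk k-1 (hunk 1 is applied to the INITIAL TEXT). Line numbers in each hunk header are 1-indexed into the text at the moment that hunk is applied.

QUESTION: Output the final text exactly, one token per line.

Answer: fospr
jlbr
kyvoh
mbtgj
bphmi
mhjr
fkzk
fve
kkjdi
tkgz

Derivation:
Hunk 1: at line 3 remove [avbf,qpf] add [tkpqr,atgho] -> 8 lines: fospr jlbr noxl tkpqr atgho pkm kkjdi tkgz
Hunk 2: at line 3 remove [tkpqr,atgho] add [bphmi,mhjr,clkh] -> 9 lines: fospr jlbr noxl bphmi mhjr clkh pkm kkjdi tkgz
Hunk 3: at line 2 remove [noxl] add [kyvoh,mbtgj] -> 10 lines: fospr jlbr kyvoh mbtgj bphmi mhjr clkh pkm kkjdi tkgz
Hunk 4: at line 6 remove [clkh,pkm] add [fkzk,fve] -> 10 lines: fospr jlbr kyvoh mbtgj bphmi mhjr fkzk fve kkjdi tkgz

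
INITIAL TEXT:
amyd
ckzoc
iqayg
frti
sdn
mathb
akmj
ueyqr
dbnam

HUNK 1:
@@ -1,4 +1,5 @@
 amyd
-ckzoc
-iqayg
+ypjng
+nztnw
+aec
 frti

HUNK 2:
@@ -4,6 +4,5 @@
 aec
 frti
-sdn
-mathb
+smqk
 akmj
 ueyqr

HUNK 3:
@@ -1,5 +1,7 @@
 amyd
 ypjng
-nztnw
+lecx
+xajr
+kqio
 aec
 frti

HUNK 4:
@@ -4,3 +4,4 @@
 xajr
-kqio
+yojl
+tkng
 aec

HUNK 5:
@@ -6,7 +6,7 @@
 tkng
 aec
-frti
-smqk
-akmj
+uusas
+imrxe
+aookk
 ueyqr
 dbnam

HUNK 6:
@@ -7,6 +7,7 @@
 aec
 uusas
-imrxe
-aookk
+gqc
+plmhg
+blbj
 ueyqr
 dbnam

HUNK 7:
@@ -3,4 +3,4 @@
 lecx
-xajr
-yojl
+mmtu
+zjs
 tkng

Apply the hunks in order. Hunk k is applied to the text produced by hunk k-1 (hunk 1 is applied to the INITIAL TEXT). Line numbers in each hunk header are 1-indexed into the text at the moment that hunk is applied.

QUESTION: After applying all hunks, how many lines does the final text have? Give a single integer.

Answer: 13

Derivation:
Hunk 1: at line 1 remove [ckzoc,iqayg] add [ypjng,nztnw,aec] -> 10 lines: amyd ypjng nztnw aec frti sdn mathb akmj ueyqr dbnam
Hunk 2: at line 4 remove [sdn,mathb] add [smqk] -> 9 lines: amyd ypjng nztnw aec frti smqk akmj ueyqr dbnam
Hunk 3: at line 1 remove [nztnw] add [lecx,xajr,kqio] -> 11 lines: amyd ypjng lecx xajr kqio aec frti smqk akmj ueyqr dbnam
Hunk 4: at line 4 remove [kqio] add [yojl,tkng] -> 12 lines: amyd ypjng lecx xajr yojl tkng aec frti smqk akmj ueyqr dbnam
Hunk 5: at line 6 remove [frti,smqk,akmj] add [uusas,imrxe,aookk] -> 12 lines: amyd ypjng lecx xajr yojl tkng aec uusas imrxe aookk ueyqr dbnam
Hunk 6: at line 7 remove [imrxe,aookk] add [gqc,plmhg,blbj] -> 13 lines: amyd ypjng lecx xajr yojl tkng aec uusas gqc plmhg blbj ueyqr dbnam
Hunk 7: at line 3 remove [xajr,yojl] add [mmtu,zjs] -> 13 lines: amyd ypjng lecx mmtu zjs tkng aec uusas gqc plmhg blbj ueyqr dbnam
Final line count: 13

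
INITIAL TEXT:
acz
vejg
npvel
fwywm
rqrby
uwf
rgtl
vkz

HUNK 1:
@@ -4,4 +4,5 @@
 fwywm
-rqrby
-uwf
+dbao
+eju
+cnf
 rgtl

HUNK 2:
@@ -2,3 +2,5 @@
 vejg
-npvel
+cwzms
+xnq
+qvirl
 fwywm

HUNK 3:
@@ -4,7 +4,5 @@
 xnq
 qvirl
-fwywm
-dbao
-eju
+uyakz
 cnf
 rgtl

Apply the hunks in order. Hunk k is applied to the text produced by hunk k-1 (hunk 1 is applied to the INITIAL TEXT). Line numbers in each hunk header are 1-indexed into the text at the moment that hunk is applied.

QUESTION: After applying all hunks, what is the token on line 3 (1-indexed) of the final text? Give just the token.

Answer: cwzms

Derivation:
Hunk 1: at line 4 remove [rqrby,uwf] add [dbao,eju,cnf] -> 9 lines: acz vejg npvel fwywm dbao eju cnf rgtl vkz
Hunk 2: at line 2 remove [npvel] add [cwzms,xnq,qvirl] -> 11 lines: acz vejg cwzms xnq qvirl fwywm dbao eju cnf rgtl vkz
Hunk 3: at line 4 remove [fwywm,dbao,eju] add [uyakz] -> 9 lines: acz vejg cwzms xnq qvirl uyakz cnf rgtl vkz
Final line 3: cwzms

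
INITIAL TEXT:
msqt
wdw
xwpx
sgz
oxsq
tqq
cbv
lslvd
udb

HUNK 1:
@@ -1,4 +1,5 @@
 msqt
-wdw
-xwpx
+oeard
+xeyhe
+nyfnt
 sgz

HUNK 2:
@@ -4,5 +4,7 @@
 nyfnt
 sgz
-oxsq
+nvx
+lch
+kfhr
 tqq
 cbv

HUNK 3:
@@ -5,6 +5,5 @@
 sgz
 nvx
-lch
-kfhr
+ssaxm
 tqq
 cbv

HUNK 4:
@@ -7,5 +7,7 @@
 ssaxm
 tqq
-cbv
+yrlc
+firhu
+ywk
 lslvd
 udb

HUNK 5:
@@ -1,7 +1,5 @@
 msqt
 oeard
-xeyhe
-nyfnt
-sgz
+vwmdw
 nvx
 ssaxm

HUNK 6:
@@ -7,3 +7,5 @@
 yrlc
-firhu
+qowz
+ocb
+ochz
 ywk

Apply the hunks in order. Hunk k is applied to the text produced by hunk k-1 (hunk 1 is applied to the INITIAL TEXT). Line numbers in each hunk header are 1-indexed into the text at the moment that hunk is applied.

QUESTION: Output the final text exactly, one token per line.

Hunk 1: at line 1 remove [wdw,xwpx] add [oeard,xeyhe,nyfnt] -> 10 lines: msqt oeard xeyhe nyfnt sgz oxsq tqq cbv lslvd udb
Hunk 2: at line 4 remove [oxsq] add [nvx,lch,kfhr] -> 12 lines: msqt oeard xeyhe nyfnt sgz nvx lch kfhr tqq cbv lslvd udb
Hunk 3: at line 5 remove [lch,kfhr] add [ssaxm] -> 11 lines: msqt oeard xeyhe nyfnt sgz nvx ssaxm tqq cbv lslvd udb
Hunk 4: at line 7 remove [cbv] add [yrlc,firhu,ywk] -> 13 lines: msqt oeard xeyhe nyfnt sgz nvx ssaxm tqq yrlc firhu ywk lslvd udb
Hunk 5: at line 1 remove [xeyhe,nyfnt,sgz] add [vwmdw] -> 11 lines: msqt oeard vwmdw nvx ssaxm tqq yrlc firhu ywk lslvd udb
Hunk 6: at line 7 remove [firhu] add [qowz,ocb,ochz] -> 13 lines: msqt oeard vwmdw nvx ssaxm tqq yrlc qowz ocb ochz ywk lslvd udb

Answer: msqt
oeard
vwmdw
nvx
ssaxm
tqq
yrlc
qowz
ocb
ochz
ywk
lslvd
udb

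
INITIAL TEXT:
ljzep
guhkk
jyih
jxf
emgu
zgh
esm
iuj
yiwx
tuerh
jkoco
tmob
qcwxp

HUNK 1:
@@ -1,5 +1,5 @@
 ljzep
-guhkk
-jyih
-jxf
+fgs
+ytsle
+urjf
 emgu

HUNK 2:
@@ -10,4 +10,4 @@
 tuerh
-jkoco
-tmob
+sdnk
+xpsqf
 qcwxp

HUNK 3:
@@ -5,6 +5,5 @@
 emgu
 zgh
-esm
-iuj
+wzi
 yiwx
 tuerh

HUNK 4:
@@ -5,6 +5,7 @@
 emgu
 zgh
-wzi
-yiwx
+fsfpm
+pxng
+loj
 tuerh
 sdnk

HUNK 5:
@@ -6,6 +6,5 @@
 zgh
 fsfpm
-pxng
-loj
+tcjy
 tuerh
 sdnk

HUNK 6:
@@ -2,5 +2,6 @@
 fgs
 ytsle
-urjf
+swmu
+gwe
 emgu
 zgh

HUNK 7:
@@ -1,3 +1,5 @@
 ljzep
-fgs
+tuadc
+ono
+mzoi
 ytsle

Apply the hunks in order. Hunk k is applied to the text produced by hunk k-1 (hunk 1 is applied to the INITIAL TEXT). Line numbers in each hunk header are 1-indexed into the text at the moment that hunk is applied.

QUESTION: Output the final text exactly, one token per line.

Hunk 1: at line 1 remove [guhkk,jyih,jxf] add [fgs,ytsle,urjf] -> 13 lines: ljzep fgs ytsle urjf emgu zgh esm iuj yiwx tuerh jkoco tmob qcwxp
Hunk 2: at line 10 remove [jkoco,tmob] add [sdnk,xpsqf] -> 13 lines: ljzep fgs ytsle urjf emgu zgh esm iuj yiwx tuerh sdnk xpsqf qcwxp
Hunk 3: at line 5 remove [esm,iuj] add [wzi] -> 12 lines: ljzep fgs ytsle urjf emgu zgh wzi yiwx tuerh sdnk xpsqf qcwxp
Hunk 4: at line 5 remove [wzi,yiwx] add [fsfpm,pxng,loj] -> 13 lines: ljzep fgs ytsle urjf emgu zgh fsfpm pxng loj tuerh sdnk xpsqf qcwxp
Hunk 5: at line 6 remove [pxng,loj] add [tcjy] -> 12 lines: ljzep fgs ytsle urjf emgu zgh fsfpm tcjy tuerh sdnk xpsqf qcwxp
Hunk 6: at line 2 remove [urjf] add [swmu,gwe] -> 13 lines: ljzep fgs ytsle swmu gwe emgu zgh fsfpm tcjy tuerh sdnk xpsqf qcwxp
Hunk 7: at line 1 remove [fgs] add [tuadc,ono,mzoi] -> 15 lines: ljzep tuadc ono mzoi ytsle swmu gwe emgu zgh fsfpm tcjy tuerh sdnk xpsqf qcwxp

Answer: ljzep
tuadc
ono
mzoi
ytsle
swmu
gwe
emgu
zgh
fsfpm
tcjy
tuerh
sdnk
xpsqf
qcwxp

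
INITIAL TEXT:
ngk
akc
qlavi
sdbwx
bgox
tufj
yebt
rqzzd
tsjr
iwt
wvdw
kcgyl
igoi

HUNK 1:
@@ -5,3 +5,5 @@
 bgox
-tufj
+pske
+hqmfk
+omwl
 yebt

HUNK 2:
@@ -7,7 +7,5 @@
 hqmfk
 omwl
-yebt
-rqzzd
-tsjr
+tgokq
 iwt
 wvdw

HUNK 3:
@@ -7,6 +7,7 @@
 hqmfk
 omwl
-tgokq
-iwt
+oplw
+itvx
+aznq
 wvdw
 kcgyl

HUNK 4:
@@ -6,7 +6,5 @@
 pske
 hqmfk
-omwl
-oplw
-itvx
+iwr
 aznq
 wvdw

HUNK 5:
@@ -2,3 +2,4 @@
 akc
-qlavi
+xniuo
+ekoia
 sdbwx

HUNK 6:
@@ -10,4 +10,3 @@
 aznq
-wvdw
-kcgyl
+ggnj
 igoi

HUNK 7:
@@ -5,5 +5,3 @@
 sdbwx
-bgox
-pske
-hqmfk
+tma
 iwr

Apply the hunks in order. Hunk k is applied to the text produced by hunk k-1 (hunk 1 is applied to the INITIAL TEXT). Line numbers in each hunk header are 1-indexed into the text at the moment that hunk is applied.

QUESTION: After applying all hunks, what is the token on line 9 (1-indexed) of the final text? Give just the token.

Hunk 1: at line 5 remove [tufj] add [pske,hqmfk,omwl] -> 15 lines: ngk akc qlavi sdbwx bgox pske hqmfk omwl yebt rqzzd tsjr iwt wvdw kcgyl igoi
Hunk 2: at line 7 remove [yebt,rqzzd,tsjr] add [tgokq] -> 13 lines: ngk akc qlavi sdbwx bgox pske hqmfk omwl tgokq iwt wvdw kcgyl igoi
Hunk 3: at line 7 remove [tgokq,iwt] add [oplw,itvx,aznq] -> 14 lines: ngk akc qlavi sdbwx bgox pske hqmfk omwl oplw itvx aznq wvdw kcgyl igoi
Hunk 4: at line 6 remove [omwl,oplw,itvx] add [iwr] -> 12 lines: ngk akc qlavi sdbwx bgox pske hqmfk iwr aznq wvdw kcgyl igoi
Hunk 5: at line 2 remove [qlavi] add [xniuo,ekoia] -> 13 lines: ngk akc xniuo ekoia sdbwx bgox pske hqmfk iwr aznq wvdw kcgyl igoi
Hunk 6: at line 10 remove [wvdw,kcgyl] add [ggnj] -> 12 lines: ngk akc xniuo ekoia sdbwx bgox pske hqmfk iwr aznq ggnj igoi
Hunk 7: at line 5 remove [bgox,pske,hqmfk] add [tma] -> 10 lines: ngk akc xniuo ekoia sdbwx tma iwr aznq ggnj igoi
Final line 9: ggnj

Answer: ggnj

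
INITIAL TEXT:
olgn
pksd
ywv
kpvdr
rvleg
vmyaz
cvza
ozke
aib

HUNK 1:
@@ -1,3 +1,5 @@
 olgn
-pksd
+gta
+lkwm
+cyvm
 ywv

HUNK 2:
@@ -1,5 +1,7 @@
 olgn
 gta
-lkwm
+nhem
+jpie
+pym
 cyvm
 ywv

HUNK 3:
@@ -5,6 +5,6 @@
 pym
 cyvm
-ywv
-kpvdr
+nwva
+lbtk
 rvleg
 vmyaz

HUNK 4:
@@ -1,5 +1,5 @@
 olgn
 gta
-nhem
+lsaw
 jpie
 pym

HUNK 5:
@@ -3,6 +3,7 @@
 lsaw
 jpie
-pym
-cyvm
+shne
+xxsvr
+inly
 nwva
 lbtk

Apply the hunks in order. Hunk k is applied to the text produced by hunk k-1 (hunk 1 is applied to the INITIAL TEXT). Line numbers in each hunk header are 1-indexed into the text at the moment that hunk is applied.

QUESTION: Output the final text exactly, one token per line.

Hunk 1: at line 1 remove [pksd] add [gta,lkwm,cyvm] -> 11 lines: olgn gta lkwm cyvm ywv kpvdr rvleg vmyaz cvza ozke aib
Hunk 2: at line 1 remove [lkwm] add [nhem,jpie,pym] -> 13 lines: olgn gta nhem jpie pym cyvm ywv kpvdr rvleg vmyaz cvza ozke aib
Hunk 3: at line 5 remove [ywv,kpvdr] add [nwva,lbtk] -> 13 lines: olgn gta nhem jpie pym cyvm nwva lbtk rvleg vmyaz cvza ozke aib
Hunk 4: at line 1 remove [nhem] add [lsaw] -> 13 lines: olgn gta lsaw jpie pym cyvm nwva lbtk rvleg vmyaz cvza ozke aib
Hunk 5: at line 3 remove [pym,cyvm] add [shne,xxsvr,inly] -> 14 lines: olgn gta lsaw jpie shne xxsvr inly nwva lbtk rvleg vmyaz cvza ozke aib

Answer: olgn
gta
lsaw
jpie
shne
xxsvr
inly
nwva
lbtk
rvleg
vmyaz
cvza
ozke
aib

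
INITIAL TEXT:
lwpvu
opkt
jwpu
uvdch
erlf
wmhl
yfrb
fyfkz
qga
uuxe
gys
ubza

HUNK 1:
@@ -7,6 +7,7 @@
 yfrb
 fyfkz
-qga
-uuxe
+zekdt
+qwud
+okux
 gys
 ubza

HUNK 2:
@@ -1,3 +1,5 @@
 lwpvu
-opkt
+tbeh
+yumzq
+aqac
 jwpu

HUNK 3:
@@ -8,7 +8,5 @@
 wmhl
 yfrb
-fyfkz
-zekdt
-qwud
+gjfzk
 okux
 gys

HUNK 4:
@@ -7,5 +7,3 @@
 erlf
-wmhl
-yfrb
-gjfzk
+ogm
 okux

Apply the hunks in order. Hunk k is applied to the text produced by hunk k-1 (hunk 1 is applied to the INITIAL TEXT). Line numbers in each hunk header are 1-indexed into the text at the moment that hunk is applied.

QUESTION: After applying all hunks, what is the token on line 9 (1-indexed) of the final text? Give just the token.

Hunk 1: at line 7 remove [qga,uuxe] add [zekdt,qwud,okux] -> 13 lines: lwpvu opkt jwpu uvdch erlf wmhl yfrb fyfkz zekdt qwud okux gys ubza
Hunk 2: at line 1 remove [opkt] add [tbeh,yumzq,aqac] -> 15 lines: lwpvu tbeh yumzq aqac jwpu uvdch erlf wmhl yfrb fyfkz zekdt qwud okux gys ubza
Hunk 3: at line 8 remove [fyfkz,zekdt,qwud] add [gjfzk] -> 13 lines: lwpvu tbeh yumzq aqac jwpu uvdch erlf wmhl yfrb gjfzk okux gys ubza
Hunk 4: at line 7 remove [wmhl,yfrb,gjfzk] add [ogm] -> 11 lines: lwpvu tbeh yumzq aqac jwpu uvdch erlf ogm okux gys ubza
Final line 9: okux

Answer: okux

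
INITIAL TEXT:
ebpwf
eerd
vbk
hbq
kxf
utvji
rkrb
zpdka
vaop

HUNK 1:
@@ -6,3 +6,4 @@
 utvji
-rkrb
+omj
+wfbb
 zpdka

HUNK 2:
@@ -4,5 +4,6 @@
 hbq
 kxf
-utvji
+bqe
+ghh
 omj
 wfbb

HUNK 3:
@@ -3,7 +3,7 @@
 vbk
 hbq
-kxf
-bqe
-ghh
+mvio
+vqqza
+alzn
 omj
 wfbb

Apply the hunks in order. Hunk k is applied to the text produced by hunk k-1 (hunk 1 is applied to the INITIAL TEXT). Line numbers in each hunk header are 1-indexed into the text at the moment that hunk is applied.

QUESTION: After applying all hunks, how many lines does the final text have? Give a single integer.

Hunk 1: at line 6 remove [rkrb] add [omj,wfbb] -> 10 lines: ebpwf eerd vbk hbq kxf utvji omj wfbb zpdka vaop
Hunk 2: at line 4 remove [utvji] add [bqe,ghh] -> 11 lines: ebpwf eerd vbk hbq kxf bqe ghh omj wfbb zpdka vaop
Hunk 3: at line 3 remove [kxf,bqe,ghh] add [mvio,vqqza,alzn] -> 11 lines: ebpwf eerd vbk hbq mvio vqqza alzn omj wfbb zpdka vaop
Final line count: 11

Answer: 11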